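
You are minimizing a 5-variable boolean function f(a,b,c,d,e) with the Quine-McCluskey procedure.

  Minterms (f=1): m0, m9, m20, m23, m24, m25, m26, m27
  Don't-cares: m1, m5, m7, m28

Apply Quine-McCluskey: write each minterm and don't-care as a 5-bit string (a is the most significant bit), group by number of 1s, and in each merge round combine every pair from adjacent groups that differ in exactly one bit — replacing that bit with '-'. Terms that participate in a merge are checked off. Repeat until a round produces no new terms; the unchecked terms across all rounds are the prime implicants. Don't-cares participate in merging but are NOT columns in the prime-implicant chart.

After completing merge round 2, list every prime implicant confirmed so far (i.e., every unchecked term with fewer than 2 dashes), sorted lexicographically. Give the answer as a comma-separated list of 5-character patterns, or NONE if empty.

-0111, -1001, 0-001, 00-01, 0000-, 001-1, 1-100, 11-00

size-2^0 implicants → 00000(✓)  00001(✓)  00101(✓)  00111(✓)  01001(✓)  10100(✓)  10111(✓)  11000(✓)  11001(✓)  11010(✓)  11011(✓)  11100(✓)
size-2^1 implicants → -0111  -1001  0-001  00-01  0000-  001-1  1-100  11-00  110-0(✓)  110-1(✓)  1100-(✓)  1101-(✓)
size-2^2 implicants → 110--
Unchecked terms (primes): -0111, -1001, 0-001, 00-01, 0000-, 001-1, 1-100, 11-00, 110--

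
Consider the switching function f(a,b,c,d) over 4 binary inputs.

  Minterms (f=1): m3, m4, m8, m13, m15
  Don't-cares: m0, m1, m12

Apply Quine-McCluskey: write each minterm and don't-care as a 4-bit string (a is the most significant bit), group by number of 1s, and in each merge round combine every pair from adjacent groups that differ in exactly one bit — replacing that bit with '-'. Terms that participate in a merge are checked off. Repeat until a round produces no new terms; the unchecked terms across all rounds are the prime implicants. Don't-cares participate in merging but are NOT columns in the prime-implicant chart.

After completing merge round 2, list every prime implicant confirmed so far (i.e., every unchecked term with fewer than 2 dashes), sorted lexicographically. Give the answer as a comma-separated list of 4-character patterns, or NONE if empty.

Round 0: 0000✓ 0001✓ 0011✓ 0100✓ 1000✓ 1100✓ 1101✓ 1111✓
Round 1: -000✓ -100✓ 0-00✓ 00-1 000- 1-00✓ 11-1 110-
Round 2: --00
PIs = {--00, 00-1, 000-, 11-1, 110-}

00-1, 000-, 11-1, 110-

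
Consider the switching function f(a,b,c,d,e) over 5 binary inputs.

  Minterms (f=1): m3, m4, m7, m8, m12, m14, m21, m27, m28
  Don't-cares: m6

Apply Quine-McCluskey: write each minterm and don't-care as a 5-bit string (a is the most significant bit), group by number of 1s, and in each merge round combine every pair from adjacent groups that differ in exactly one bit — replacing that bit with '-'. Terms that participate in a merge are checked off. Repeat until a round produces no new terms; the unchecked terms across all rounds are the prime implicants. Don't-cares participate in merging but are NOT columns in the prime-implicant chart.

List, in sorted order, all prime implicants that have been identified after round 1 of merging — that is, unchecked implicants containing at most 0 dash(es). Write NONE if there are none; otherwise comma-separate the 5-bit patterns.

10101, 11011

Round 0: 00011✓ 00100✓ 00110✓ 00111✓ 01000✓ 01100✓ 01110✓ 10101 11011 11100✓
Round 1: -1100 0-100✓ 0-110✓ 00-11 001-0✓ 0011- 01-00 011-0✓
Round 2: 0-1-0
PIs = {-1100, 0-1-0, 00-11, 0011-, 01-00, 10101, 11011}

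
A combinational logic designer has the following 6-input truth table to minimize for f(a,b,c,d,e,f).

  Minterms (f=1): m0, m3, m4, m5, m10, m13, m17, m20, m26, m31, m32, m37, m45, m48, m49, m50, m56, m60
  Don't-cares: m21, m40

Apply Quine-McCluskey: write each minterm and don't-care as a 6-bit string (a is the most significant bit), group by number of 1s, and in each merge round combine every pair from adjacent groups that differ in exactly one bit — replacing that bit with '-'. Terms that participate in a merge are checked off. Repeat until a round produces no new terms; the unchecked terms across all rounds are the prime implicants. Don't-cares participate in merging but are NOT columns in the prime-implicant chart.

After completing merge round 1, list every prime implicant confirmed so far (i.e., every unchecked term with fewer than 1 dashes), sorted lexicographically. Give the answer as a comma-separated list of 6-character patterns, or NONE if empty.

Round 0: 000000✓ 000011 000100✓ 000101✓ 001010✓ 001101✓ 010001✓ 010100✓ 010101✓ 011010✓ 011111 100000✓ 100101✓ 101000✓ 101101✓ 110000✓ 110001✓ 110010✓ 111000✓ 111100✓
Round 1: -00000 -00101✓ -01101✓ -10001 0-0100✓ 0-0101✓ 0-1010 00-101✓ 000-00 00010-✓ 010-01 01010-✓ 1-0000✓ 1-1000✓ 10-000✓ 10-101✓ 11-000✓ 1100-0 11000- 111-00
Round 2: -0-101 0-010- 1--000
PIs = {-0-101, -00000, -10001, 0-010-, 0-1010, 000-00, 000011, 010-01, 011111, 1--000, 1100-0, 11000-, 111-00}

000011, 011111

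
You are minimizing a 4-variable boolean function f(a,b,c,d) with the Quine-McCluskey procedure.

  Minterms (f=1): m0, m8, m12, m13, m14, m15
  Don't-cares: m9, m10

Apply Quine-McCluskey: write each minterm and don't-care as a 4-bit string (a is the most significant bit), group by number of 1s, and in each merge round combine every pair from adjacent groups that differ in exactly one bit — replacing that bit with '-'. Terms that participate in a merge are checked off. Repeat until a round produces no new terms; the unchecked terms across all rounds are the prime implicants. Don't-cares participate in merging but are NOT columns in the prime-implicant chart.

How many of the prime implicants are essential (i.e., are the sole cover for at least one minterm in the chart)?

size-2^0 implicants → 0000(✓)  1000(✓)  1001(✓)  1010(✓)  1100(✓)  1101(✓)  1110(✓)  1111(✓)
size-2^1 implicants → -000  1-00(✓)  1-01(✓)  1-10(✓)  10-0(✓)  100-(✓)  11-0(✓)  11-1(✓)  110-(✓)  111-(✓)
size-2^2 implicants → 1--0  1-0-  11--
Unchecked terms (primes): -000, 1--0, 1-0-, 11--
Minterm coverage:
  m0 ⊆ -000 [E]
  m8 ⊆ -000,1--0,1-0-
  m12 ⊆ 1--0,1-0-,11--
  m13 ⊆ 1-0-,11--
  m14 ⊆ 1--0,11--
  m15 ⊆ 11-- [E]
E = {-000, 11--}

2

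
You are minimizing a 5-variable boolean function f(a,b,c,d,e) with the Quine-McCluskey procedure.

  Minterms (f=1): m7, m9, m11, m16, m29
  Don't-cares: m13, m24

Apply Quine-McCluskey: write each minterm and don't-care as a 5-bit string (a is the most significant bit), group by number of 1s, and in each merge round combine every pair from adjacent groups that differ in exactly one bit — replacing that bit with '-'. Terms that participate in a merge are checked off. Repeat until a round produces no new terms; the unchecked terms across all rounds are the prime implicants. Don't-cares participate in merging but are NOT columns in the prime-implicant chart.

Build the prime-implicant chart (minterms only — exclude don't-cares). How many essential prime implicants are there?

4

[col 0] 00111, 01001*, 01011*, 01101*, 10000*, 11000*, 11101*
[col 1] -1101, 01-01, 010-1, 1-000
Prime implicants: -1101, 00111, 01-01, 010-1, 1-000
PI chart (minterm → PIs covering it):
  7 | 00111  (sole → essential)
  9 | 01-01,010-1
  11 | 010-1  (sole → essential)
  16 | 1-000  (sole → essential)
  29 | -1101  (sole → essential)
Essential prime implicants: -1101, 00111, 010-1, 1-000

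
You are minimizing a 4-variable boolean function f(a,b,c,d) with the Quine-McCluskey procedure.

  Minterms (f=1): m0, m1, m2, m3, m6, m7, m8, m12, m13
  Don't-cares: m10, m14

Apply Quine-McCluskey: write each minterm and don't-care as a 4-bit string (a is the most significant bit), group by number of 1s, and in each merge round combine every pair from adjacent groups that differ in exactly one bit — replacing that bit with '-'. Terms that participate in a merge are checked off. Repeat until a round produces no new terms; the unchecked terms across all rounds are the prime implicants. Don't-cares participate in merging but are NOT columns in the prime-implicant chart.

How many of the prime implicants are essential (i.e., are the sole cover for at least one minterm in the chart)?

size-2^0 implicants → 0000(✓)  0001(✓)  0010(✓)  0011(✓)  0110(✓)  0111(✓)  1000(✓)  1010(✓)  1100(✓)  1101(✓)  1110(✓)
size-2^1 implicants → -000(✓)  -010(✓)  -110(✓)  0-10(✓)  0-11(✓)  00-0(✓)  00-1(✓)  000-(✓)  001-(✓)  011-(✓)  1-00(✓)  1-10(✓)  10-0(✓)  11-0(✓)  110-
size-2^2 implicants → --10  -0-0  0-1-  00--  1--0
Unchecked terms (primes): --10, -0-0, 0-1-, 00--, 1--0, 110-
Minterm coverage:
  m0 ⊆ -0-0,00--
  m1 ⊆ 00-- [E]
  m2 ⊆ --10,-0-0,0-1-,00--
  m3 ⊆ 0-1-,00--
  m6 ⊆ --10,0-1-
  m7 ⊆ 0-1- [E]
  m8 ⊆ -0-0,1--0
  m12 ⊆ 1--0,110-
  m13 ⊆ 110- [E]
E = {0-1-, 00--, 110-}

3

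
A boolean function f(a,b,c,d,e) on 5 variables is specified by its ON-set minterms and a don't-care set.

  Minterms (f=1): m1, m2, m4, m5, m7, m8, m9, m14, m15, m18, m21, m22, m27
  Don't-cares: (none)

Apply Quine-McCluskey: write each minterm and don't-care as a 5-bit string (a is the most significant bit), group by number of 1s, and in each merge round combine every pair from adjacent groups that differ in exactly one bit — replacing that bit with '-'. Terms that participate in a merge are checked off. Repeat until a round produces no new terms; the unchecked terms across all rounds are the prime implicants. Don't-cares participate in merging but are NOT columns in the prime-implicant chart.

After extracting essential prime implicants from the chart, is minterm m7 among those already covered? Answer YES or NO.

NO

[col 0] 00001*, 00010*, 00100*, 00101*, 00111*, 01000*, 01001*, 01110*, 01111*, 10010*, 10101*, 10110*, 11011
[col 1] -0010, -0101, 0-001, 0-111, 00-01, 001-1, 0010-, 0100-, 0111-, 10-10
Prime implicants: -0010, -0101, 0-001, 0-111, 00-01, 001-1, 0010-, 0100-, 0111-, 10-10, 11011
PI chart (minterm → PIs covering it):
  1 | 0-001,00-01
  2 | -0010  (sole → essential)
  4 | 0010-  (sole → essential)
  5 | -0101,00-01,001-1,0010-
  7 | 0-111,001-1
  8 | 0100-  (sole → essential)
  9 | 0-001,0100-
  14 | 0111-  (sole → essential)
  15 | 0-111,0111-
  18 | -0010,10-10
  21 | -0101  (sole → essential)
  22 | 10-10  (sole → essential)
  27 | 11011  (sole → essential)
Essential prime implicants: -0010, -0101, 0010-, 0100-, 0111-, 10-10, 11011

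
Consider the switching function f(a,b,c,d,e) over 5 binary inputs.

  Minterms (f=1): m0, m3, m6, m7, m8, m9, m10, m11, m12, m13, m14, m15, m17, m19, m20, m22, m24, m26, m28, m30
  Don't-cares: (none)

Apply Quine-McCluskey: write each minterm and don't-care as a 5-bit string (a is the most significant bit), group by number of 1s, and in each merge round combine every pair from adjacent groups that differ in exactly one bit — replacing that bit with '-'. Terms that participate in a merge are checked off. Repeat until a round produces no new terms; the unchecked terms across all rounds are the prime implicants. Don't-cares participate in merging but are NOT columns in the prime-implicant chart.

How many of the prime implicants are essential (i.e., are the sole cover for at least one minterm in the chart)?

5

Round 0: 00000✓ 00011✓ 00110✓ 00111✓ 01000✓ 01001✓ 01010✓ 01011✓ 01100✓ 01101✓ 01110✓ 01111✓ 10001✓ 10011✓ 10100✓ 10110✓ 11000✓ 11010✓ 11100✓ 11110✓
Round 1: -0011 -0110✓ -1000✓ -1010✓ -1100✓ -1110✓ 0-000 0-011✓ 0-110✓ 0-111✓ 00-11✓ 0011-✓ 01-00✓ 01-01✓ 01-10✓ 01-11✓ 010-0✓ 010-1✓ 0100-✓ 0101-✓ 011-0✓ 011-1✓ 0110-✓ 0111-✓ 1-100✓ 1-110✓ 100-1 101-0✓ 11-00✓ 11-10✓ 110-0✓ 111-0✓
Round 2: --110 -1-00✓ -1-10✓ -10-0✓ -11-0✓ 0--11 0-11- 01--0✓ 01--1✓ 01-0-✓ 01-1-✓ 010--✓ 011--✓ 1-1-0 11--0✓
Round 3: -1--0 01---
PIs = {--110, -0011, -1--0, 0--11, 0-000, 0-11-, 01---, 1-1-0, 100-1}
Coverage chart:
  m0: 0-000 ←essential
  m3: -0011,0--11
  m6: --110,0-11-
  m7: 0--11,0-11-
  m8: -1--0,0-000,01---
  m9: 01--- ←essential
  m10: -1--0,01---
  m11: 0--11,01---
  m12: -1--0,01---
  m13: 01--- ←essential
  m14: --110,-1--0,0-11-,01---
  m15: 0--11,0-11-,01---
  m17: 100-1 ←essential
  m19: -0011,100-1
  m20: 1-1-0 ←essential
  m22: --110,1-1-0
  m24: -1--0 ←essential
  m26: -1--0 ←essential
  m28: -1--0,1-1-0
  m30: --110,-1--0,1-1-0
Essential: -1--0, 0-000, 01---, 1-1-0, 100-1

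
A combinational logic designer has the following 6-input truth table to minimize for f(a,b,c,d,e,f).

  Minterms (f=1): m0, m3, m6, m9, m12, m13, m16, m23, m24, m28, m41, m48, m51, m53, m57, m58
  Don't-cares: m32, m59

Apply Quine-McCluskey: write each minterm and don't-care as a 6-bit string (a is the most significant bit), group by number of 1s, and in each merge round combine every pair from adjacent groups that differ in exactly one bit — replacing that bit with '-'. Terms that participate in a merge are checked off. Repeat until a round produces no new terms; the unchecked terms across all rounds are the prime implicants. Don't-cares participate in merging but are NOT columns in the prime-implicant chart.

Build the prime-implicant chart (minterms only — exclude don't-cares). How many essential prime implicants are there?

size-2^0 implicants → 000000(✓)  000011  000110  001001(✓)  001100(✓)  001101(✓)  010000(✓)  010111  011000(✓)  011100(✓)  100000(✓)  101001(✓)  110000(✓)  110011(✓)  110101  111001(✓)  111010(✓)  111011(✓)
size-2^1 implicants → -00000(✓)  -01001  -10000(✓)  0-0000(✓)  0-1100  001-01  00110-  01-000  011-00  1-0000(✓)  1-1001  11-011  1110-1  11101-
size-2^2 implicants → --0000
Unchecked terms (primes): --0000, -01001, 0-1100, 000011, 000110, 001-01, 00110-, 01-000, 010111, 011-00, 1-1001, 11-011, 110101, 1110-1, 11101-
Minterm coverage:
  m0 ⊆ --0000 [E]
  m3 ⊆ 000011 [E]
  m6 ⊆ 000110 [E]
  m9 ⊆ -01001,001-01
  m12 ⊆ 0-1100,00110-
  m13 ⊆ 001-01,00110-
  m16 ⊆ --0000,01-000
  m23 ⊆ 010111 [E]
  m24 ⊆ 01-000,011-00
  m28 ⊆ 0-1100,011-00
  m41 ⊆ -01001,1-1001
  m48 ⊆ --0000 [E]
  m51 ⊆ 11-011 [E]
  m53 ⊆ 110101 [E]
  m57 ⊆ 1-1001,1110-1
  m58 ⊆ 11101- [E]
E = {--0000, 000011, 000110, 010111, 11-011, 110101, 11101-}

7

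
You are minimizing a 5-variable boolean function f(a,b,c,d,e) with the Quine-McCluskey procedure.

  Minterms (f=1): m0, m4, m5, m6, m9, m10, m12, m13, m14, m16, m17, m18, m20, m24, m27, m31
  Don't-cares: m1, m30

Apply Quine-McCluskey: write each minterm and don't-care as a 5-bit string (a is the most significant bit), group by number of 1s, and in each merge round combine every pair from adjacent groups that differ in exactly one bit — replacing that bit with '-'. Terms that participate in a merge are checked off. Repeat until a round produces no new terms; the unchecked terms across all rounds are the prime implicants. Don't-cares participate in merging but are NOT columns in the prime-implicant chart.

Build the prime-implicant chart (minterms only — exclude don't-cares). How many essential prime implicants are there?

8

[col 0] 00000*, 00001*, 00100*, 00101*, 00110*, 01001*, 01010*, 01100*, 01101*, 01110*, 10000*, 10001*, 10010*, 10100*, 11000*, 11011*, 11110*, 11111*
[col 1] -0000*, -0001*, -0100*, -1110, 0-001*, 0-100*, 0-101*, 0-110*, 00-00*, 00-01*, 0000-*, 001-0*, 0010-*, 01-01*, 01-10, 011-0*, 0110-*, 1-000, 10-00*, 100-0, 1000-*, 11-11, 1111-
[col 2] -0-00, -000-, 0--01, 0-1-0, 0-10-, 00-0-
Prime implicants: -0-00, -000-, -1110, 0--01, 0-1-0, 0-10-, 00-0-, 01-10, 1-000, 100-0, 11-11, 1111-
PI chart (minterm → PIs covering it):
  0 | -0-00,-000-,00-0-
  4 | -0-00,0-1-0,0-10-,00-0-
  5 | 0--01,0-10-,00-0-
  6 | 0-1-0  (sole → essential)
  9 | 0--01  (sole → essential)
  10 | 01-10  (sole → essential)
  12 | 0-1-0,0-10-
  13 | 0--01,0-10-
  14 | -1110,0-1-0,01-10
  16 | -0-00,-000-,1-000,100-0
  17 | -000-  (sole → essential)
  18 | 100-0  (sole → essential)
  20 | -0-00  (sole → essential)
  24 | 1-000  (sole → essential)
  27 | 11-11  (sole → essential)
  31 | 11-11,1111-
Essential prime implicants: -0-00, -000-, 0--01, 0-1-0, 01-10, 1-000, 100-0, 11-11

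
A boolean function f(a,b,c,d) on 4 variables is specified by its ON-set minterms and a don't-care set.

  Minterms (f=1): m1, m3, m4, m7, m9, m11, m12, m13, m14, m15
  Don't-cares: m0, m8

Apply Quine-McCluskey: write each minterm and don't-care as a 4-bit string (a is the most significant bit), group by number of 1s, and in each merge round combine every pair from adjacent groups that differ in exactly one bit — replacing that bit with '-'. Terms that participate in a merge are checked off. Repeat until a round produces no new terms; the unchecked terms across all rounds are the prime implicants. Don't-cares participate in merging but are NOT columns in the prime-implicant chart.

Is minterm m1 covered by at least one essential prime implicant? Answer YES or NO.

size-2^0 implicants → 0000(✓)  0001(✓)  0011(✓)  0100(✓)  0111(✓)  1000(✓)  1001(✓)  1011(✓)  1100(✓)  1101(✓)  1110(✓)  1111(✓)
size-2^1 implicants → -000(✓)  -001(✓)  -011(✓)  -100(✓)  -111(✓)  0-00(✓)  0-11(✓)  00-1(✓)  000-(✓)  1-00(✓)  1-01(✓)  1-11(✓)  10-1(✓)  100-(✓)  11-0(✓)  11-1(✓)  110-(✓)  111-(✓)
size-2^2 implicants → --00  --11  -0-1  -00-  1--1  1-0-  11--
Unchecked terms (primes): --00, --11, -0-1, -00-, 1--1, 1-0-, 11--
Minterm coverage:
  m1 ⊆ -0-1,-00-
  m3 ⊆ --11,-0-1
  m4 ⊆ --00 [E]
  m7 ⊆ --11 [E]
  m9 ⊆ -0-1,-00-,1--1,1-0-
  m11 ⊆ --11,-0-1,1--1
  m12 ⊆ --00,1-0-,11--
  m13 ⊆ 1--1,1-0-,11--
  m14 ⊆ 11-- [E]
  m15 ⊆ --11,1--1,11--
E = {--00, --11, 11--}

NO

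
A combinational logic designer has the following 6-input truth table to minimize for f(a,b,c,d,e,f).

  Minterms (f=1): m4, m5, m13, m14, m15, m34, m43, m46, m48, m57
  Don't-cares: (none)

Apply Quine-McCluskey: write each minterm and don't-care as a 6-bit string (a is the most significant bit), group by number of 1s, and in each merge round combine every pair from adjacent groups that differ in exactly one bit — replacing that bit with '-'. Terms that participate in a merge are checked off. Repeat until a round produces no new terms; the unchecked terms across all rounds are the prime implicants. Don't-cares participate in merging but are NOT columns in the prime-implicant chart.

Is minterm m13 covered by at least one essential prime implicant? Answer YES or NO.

size-2^0 implicants → 000100(✓)  000101(✓)  001101(✓)  001110(✓)  001111(✓)  100010  101011  101110(✓)  110000  111001
size-2^1 implicants → -01110  00-101  00010-  0011-1  00111-
Unchecked terms (primes): -01110, 00-101, 00010-, 0011-1, 00111-, 100010, 101011, 110000, 111001
Minterm coverage:
  m4 ⊆ 00010- [E]
  m5 ⊆ 00-101,00010-
  m13 ⊆ 00-101,0011-1
  m14 ⊆ -01110,00111-
  m15 ⊆ 0011-1,00111-
  m34 ⊆ 100010 [E]
  m43 ⊆ 101011 [E]
  m46 ⊆ -01110 [E]
  m48 ⊆ 110000 [E]
  m57 ⊆ 111001 [E]
E = {-01110, 00010-, 100010, 101011, 110000, 111001}

NO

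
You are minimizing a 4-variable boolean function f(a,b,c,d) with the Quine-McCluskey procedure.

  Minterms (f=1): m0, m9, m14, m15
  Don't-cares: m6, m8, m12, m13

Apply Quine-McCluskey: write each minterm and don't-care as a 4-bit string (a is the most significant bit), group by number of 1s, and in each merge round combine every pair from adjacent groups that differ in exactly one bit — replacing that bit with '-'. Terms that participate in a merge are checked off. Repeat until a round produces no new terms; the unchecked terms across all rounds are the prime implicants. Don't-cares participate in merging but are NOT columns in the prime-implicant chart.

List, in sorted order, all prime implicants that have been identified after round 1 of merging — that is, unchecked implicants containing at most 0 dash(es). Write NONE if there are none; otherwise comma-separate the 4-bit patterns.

size-2^0 implicants → 0000(✓)  0110(✓)  1000(✓)  1001(✓)  1100(✓)  1101(✓)  1110(✓)  1111(✓)
size-2^1 implicants → -000  -110  1-00(✓)  1-01(✓)  100-(✓)  11-0(✓)  11-1(✓)  110-(✓)  111-(✓)
size-2^2 implicants → 1-0-  11--
Unchecked terms (primes): -000, -110, 1-0-, 11--

NONE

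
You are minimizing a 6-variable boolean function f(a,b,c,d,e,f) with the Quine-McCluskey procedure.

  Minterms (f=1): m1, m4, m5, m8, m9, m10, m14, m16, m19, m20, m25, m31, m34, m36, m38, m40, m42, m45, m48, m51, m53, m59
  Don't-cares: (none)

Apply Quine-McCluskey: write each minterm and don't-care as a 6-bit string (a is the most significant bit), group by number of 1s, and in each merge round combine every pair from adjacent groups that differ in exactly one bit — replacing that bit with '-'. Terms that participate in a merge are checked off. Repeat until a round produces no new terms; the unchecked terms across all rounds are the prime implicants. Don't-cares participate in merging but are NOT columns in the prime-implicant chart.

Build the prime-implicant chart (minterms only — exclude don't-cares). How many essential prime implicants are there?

9

[col 0] 000001*, 000100*, 000101*, 001000*, 001001*, 001010*, 001110*, 010000*, 010011*, 010100*, 011001*, 011111, 100010*, 100100*, 100110*, 101000*, 101010*, 101101, 110000*, 110011*, 110101, 111011*
[col 1] -00100, -01000*, -01010*, -10000, -10011, 0-0100, 0-1001, 00-001, 000-01, 00010-, 001-10, 0010-0*, 00100-, 010-00, 10-010, 100-10, 1001-0, 1010-0*, 11-011
[col 2] -010-0
Prime implicants: -00100, -010-0, -10000, -10011, 0-0100, 0-1001, 00-001, 000-01, 00010-, 001-10, 00100-, 010-00, 011111, 10-010, 100-10, 1001-0, 101101, 11-011, 110101
PI chart (minterm → PIs covering it):
  1 | 00-001,000-01
  4 | -00100,0-0100,00010-
  5 | 000-01,00010-
  8 | -010-0,00100-
  9 | 0-1001,00-001,00100-
  10 | -010-0,001-10
  14 | 001-10  (sole → essential)
  16 | -10000,010-00
  19 | -10011  (sole → essential)
  20 | 0-0100,010-00
  25 | 0-1001  (sole → essential)
  31 | 011111  (sole → essential)
  34 | 10-010,100-10
  36 | -00100,1001-0
  38 | 100-10,1001-0
  40 | -010-0  (sole → essential)
  42 | -010-0,10-010
  45 | 101101  (sole → essential)
  48 | -10000  (sole → essential)
  51 | -10011,11-011
  53 | 110101  (sole → essential)
  59 | 11-011  (sole → essential)
Essential prime implicants: -010-0, -10000, -10011, 0-1001, 001-10, 011111, 101101, 11-011, 110101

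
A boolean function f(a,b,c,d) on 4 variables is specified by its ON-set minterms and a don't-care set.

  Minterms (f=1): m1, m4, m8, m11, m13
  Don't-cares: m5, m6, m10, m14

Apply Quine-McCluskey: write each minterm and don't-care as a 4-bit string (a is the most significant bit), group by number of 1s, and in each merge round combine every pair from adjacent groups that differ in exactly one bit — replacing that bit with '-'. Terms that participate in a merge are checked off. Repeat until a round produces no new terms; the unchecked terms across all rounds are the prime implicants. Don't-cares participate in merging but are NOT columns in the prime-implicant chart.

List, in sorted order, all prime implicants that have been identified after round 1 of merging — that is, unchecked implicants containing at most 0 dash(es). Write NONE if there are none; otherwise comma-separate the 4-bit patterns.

Round 0: 0001✓ 0100✓ 0101✓ 0110✓ 1000✓ 1010✓ 1011✓ 1101✓ 1110✓
Round 1: -101 -110 0-01 01-0 010- 1-10 10-0 101-
PIs = {-101, -110, 0-01, 01-0, 010-, 1-10, 10-0, 101-}

NONE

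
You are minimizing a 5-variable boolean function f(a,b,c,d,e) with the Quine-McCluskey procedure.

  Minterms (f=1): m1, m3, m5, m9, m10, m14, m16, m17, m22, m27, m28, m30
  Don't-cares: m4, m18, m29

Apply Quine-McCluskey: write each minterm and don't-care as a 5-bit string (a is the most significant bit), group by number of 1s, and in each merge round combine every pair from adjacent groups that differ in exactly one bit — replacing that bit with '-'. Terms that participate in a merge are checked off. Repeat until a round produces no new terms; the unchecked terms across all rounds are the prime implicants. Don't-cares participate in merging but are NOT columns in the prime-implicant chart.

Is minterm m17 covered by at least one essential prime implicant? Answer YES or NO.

NO

size-2^0 implicants → 00001(✓)  00011(✓)  00100(✓)  00101(✓)  01001(✓)  01010(✓)  01110(✓)  10000(✓)  10001(✓)  10010(✓)  10110(✓)  11011  11100(✓)  11101(✓)  11110(✓)
size-2^1 implicants → -0001  -1110  0-001  00-01  000-1  0010-  01-10  1-110  10-10  100-0  1000-  111-0  1110-
Unchecked terms (primes): -0001, -1110, 0-001, 00-01, 000-1, 0010-, 01-10, 1-110, 10-10, 100-0, 1000-, 11011, 111-0, 1110-
Minterm coverage:
  m1 ⊆ -0001,0-001,00-01,000-1
  m3 ⊆ 000-1 [E]
  m5 ⊆ 00-01,0010-
  m9 ⊆ 0-001 [E]
  m10 ⊆ 01-10 [E]
  m14 ⊆ -1110,01-10
  m16 ⊆ 100-0,1000-
  m17 ⊆ -0001,1000-
  m22 ⊆ 1-110,10-10
  m27 ⊆ 11011 [E]
  m28 ⊆ 111-0,1110-
  m30 ⊆ -1110,1-110,111-0
E = {0-001, 000-1, 01-10, 11011}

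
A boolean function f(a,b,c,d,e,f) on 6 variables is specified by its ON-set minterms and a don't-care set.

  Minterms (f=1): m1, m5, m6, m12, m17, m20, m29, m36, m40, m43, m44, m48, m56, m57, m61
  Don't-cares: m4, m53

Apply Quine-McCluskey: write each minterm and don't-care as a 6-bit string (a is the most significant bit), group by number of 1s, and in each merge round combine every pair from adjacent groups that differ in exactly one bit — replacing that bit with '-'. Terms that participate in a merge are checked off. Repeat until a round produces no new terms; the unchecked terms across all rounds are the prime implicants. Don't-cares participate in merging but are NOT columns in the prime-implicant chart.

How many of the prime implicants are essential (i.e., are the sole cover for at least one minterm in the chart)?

7

size-2^0 implicants → 000001(✓)  000100(✓)  000101(✓)  000110(✓)  001100(✓)  010001(✓)  010100(✓)  011101(✓)  100100(✓)  101000(✓)  101011  101100(✓)  110000(✓)  110101(✓)  111000(✓)  111001(✓)  111101(✓)
size-2^1 implicants → -00100(✓)  -01100(✓)  -11101  0-0001  0-0100  00-100(✓)  000-01  0001-0  00010-  1-1000  10-100(✓)  101-00  11-000  11-101  111-01  11100-
size-2^2 implicants → -0-100
Unchecked terms (primes): -0-100, -11101, 0-0001, 0-0100, 000-01, 0001-0, 00010-, 1-1000, 101-00, 101011, 11-000, 11-101, 111-01, 11100-
Minterm coverage:
  m1 ⊆ 0-0001,000-01
  m5 ⊆ 000-01,00010-
  m6 ⊆ 0001-0 [E]
  m12 ⊆ -0-100 [E]
  m17 ⊆ 0-0001 [E]
  m20 ⊆ 0-0100 [E]
  m29 ⊆ -11101 [E]
  m36 ⊆ -0-100 [E]
  m40 ⊆ 1-1000,101-00
  m43 ⊆ 101011 [E]
  m44 ⊆ -0-100,101-00
  m48 ⊆ 11-000 [E]
  m56 ⊆ 1-1000,11-000,11100-
  m57 ⊆ 111-01,11100-
  m61 ⊆ -11101,11-101,111-01
E = {-0-100, -11101, 0-0001, 0-0100, 0001-0, 101011, 11-000}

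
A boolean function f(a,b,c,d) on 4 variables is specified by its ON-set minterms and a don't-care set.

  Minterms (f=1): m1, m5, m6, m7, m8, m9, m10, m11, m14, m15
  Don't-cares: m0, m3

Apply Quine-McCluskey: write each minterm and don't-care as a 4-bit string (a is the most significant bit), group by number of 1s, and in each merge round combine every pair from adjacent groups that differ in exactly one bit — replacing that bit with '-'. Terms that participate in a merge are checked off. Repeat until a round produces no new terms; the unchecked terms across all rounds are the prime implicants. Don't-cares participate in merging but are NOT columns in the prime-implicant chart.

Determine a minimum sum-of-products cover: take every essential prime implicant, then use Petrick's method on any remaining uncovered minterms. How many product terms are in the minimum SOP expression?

3

Round 0: 0000✓ 0001✓ 0011✓ 0101✓ 0110✓ 0111✓ 1000✓ 1001✓ 1010✓ 1011✓ 1110✓ 1111✓
Round 1: -000✓ -001✓ -011✓ -110✓ -111✓ 0-01✓ 0-11✓ 00-1✓ 000-✓ 01-1✓ 011-✓ 1-10✓ 1-11✓ 10-0✓ 10-1✓ 100-✓ 101-✓ 111-✓
Round 2: --11 -0-1 -00- -11- 0--1 1-1- 10--
PIs = {--11, -0-1, -00-, -11-, 0--1, 1-1-, 10--}
Coverage chart:
  m1: -0-1,-00-,0--1
  m5: 0--1 ←essential
  m6: -11- ←essential
  m7: --11,-11-,0--1
  m8: -00-,10--
  m9: -0-1,-00-,10--
  m10: 1-1-,10--
  m11: --11,-0-1,1-1-,10--
  m14: -11-,1-1-
  m15: --11,-11-,1-1-
Essential: -11-, 0--1
Petrick residual → 10--
Min cover (3 terms): bc + a'd + ab'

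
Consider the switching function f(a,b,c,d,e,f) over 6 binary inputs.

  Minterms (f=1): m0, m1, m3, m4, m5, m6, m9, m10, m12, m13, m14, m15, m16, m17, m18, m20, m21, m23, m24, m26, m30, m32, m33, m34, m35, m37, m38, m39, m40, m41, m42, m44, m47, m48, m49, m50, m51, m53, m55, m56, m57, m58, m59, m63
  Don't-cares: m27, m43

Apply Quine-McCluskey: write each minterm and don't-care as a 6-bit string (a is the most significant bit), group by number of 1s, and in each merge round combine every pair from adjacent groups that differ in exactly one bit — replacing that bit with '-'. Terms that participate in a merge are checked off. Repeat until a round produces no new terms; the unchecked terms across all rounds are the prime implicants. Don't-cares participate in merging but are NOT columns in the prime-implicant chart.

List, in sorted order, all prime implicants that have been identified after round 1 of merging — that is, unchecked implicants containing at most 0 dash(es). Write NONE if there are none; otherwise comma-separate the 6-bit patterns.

NONE

[col 0] 000000*, 000001*, 000011*, 000100*, 000101*, 000110*, 001001*, 001010*, 001100*, 001101*, 001110*, 001111*, 010000*, 010001*, 010010*, 010100*, 010101*, 010111*, 011000*, 011010*, 011011*, 011110*, 100000*, 100001*, 100010*, 100011*, 100101*, 100110*, 100111*, 101000*, 101001*, 101010*, 101011*, 101100*, 101111*, 110000*, 110001*, 110010*, 110011*, 110101*, 110111*, 111000*, 111001*, 111010*, 111011*, 111111*
[col 1] -00000*, -00001*, -00011*, -00101*, -00110, -01001*, -01010*, -01100, -01111, -10000*, -10001*, -10010*, -10101*, -10111*, -11000*, -11010*, -11011*, 0-0000*, 0-0001*, 0-0100*, 0-0101*, 0-1010*, 0-1110*, 00-001*, 00-100*, 00-101*, 00-110*, 000-00*, 000-01*, 0000-1*, 00000-*, 0001-0*, 00010-*, 001-01*, 001-10*, 0011-0*, 0011-1*, 00110-*, 00111-*, 01-000*, 01-010*, 010-00*, 010-01*, 0100-0*, 01000-*, 0101-1*, 01010-*, 011-10*, 0110-0*, 01101-*, 1-0000*, 1-0001*, 1-0010*, 1-0011*, 1-0101*, 1-0111*, 1-1000*, 1-1001*, 1-1010*, 1-1011*, 1-1111*, 10-000*, 10-001*, 10-010*, 10-011*, 10-111*, 100-01*, 100-10*, 100-11*, 1000-0*, 1000-1*, 10000-*, 10001-*, 1001-1*, 10011-*, 101-00, 101-11*, 1010-0*, 1010-1*, 10100-*, 10101-*, 11-000*, 11-001*, 11-010*, 11-011*, 11-111*, 110-01*, 110-11*, 1100-0*, 1100-1*, 11000-*, 11001-*, 1101-1*, 111-11*, 1110-0*, 1110-1*, 11100-*, 11101-*
[col 2] --0000*, --0001*, --0101*, --1010, -0-001, -00-01*, -000-1, -0000-*, -1-000*, -1-010*, -10-01*, -100-0*, -1000-*, -101-1, -110-0*, -1101-, 0-0-00*, 0-0-01*, 0-000-*, 0-010-*, 0-1-10, 00--01, 00-1-0, 00-10-, 000-0-*, 0011--, 01-0-0*, 010-0-*, 1--000*, 1--001*, 1--010*, 1--011*, 1--111*, 1-0-01*, 1-0-11*, 1-00-0*, 1-00-1*, 1-000-*, 1-001-*, 1-01-1*, 1-1-11*, 1-10-0*, 1-10-1*, 1-100-*, 1-101-*, 10--11*, 10-0-0*, 10-0-1*, 10-00-*, 10-01-*, 100--1*, 100-1-, 1000--*, 1010--*, 11--11*, 11-0-0*, 11-0-1*, 11-00-*, 11-01-*, 110--1*, 1100--*, 1110--*
[col 3] --0-01, --000-, -1-0-0, 0-0-0-, 1---11, 1--0-0*, 1--0-1*, 1--00-*, 1--01-*, 1-0--1, 1-00--*, 1-10--*, 10-0--*, 11-0--*
[col 4] 1--0--
Prime implicants: --0-01, --000-, --1010, -0-001, -000-1, -00110, -01100, -01111, -1-0-0, -101-1, -1101-, 0-0-0-, 0-1-10, 00--01, 00-1-0, 00-10-, 0011--, 1---11, 1--0--, 1-0--1, 100-1-, 101-00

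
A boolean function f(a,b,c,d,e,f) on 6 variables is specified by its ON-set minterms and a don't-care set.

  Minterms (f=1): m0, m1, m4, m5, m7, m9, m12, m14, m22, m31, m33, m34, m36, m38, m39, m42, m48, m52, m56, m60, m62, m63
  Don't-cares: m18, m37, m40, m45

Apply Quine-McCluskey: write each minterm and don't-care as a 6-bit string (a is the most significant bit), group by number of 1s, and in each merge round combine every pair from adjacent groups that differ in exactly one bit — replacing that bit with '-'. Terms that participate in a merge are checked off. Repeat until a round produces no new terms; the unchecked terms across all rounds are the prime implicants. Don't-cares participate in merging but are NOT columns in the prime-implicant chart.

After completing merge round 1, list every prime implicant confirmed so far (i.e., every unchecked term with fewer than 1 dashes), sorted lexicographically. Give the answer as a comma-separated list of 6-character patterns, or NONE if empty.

[col 0] 000000*, 000001*, 000100*, 000101*, 000111*, 001001*, 001100*, 001110*, 010010*, 010110*, 011111*, 100001*, 100010*, 100100*, 100101*, 100110*, 100111*, 101000*, 101010*, 101101*, 110000*, 110100*, 111000*, 111100*, 111110*, 111111*
[col 1] -00001*, -00100*, -00101*, -00111*, -11111, 00-001, 00-100, 000-00*, 000-01*, 00000-*, 0001-1*, 00010-*, 0011-0, 010-10, 1-0100, 1-1000, 10-010, 10-101, 100-01*, 100-10, 1001-0*, 1001-1*, 10010-*, 10011-*, 1010-0, 11-000*, 11-100*, 110-00*, 111-00*, 1111-0, 11111-
[col 2] -00-01, -001-1, -0010-, 000-0-, 1001--, 11--00
Prime implicants: -00-01, -001-1, -0010-, -11111, 00-001, 00-100, 000-0-, 0011-0, 010-10, 1-0100, 1-1000, 10-010, 10-101, 100-10, 1001--, 1010-0, 11--00, 1111-0, 11111-

NONE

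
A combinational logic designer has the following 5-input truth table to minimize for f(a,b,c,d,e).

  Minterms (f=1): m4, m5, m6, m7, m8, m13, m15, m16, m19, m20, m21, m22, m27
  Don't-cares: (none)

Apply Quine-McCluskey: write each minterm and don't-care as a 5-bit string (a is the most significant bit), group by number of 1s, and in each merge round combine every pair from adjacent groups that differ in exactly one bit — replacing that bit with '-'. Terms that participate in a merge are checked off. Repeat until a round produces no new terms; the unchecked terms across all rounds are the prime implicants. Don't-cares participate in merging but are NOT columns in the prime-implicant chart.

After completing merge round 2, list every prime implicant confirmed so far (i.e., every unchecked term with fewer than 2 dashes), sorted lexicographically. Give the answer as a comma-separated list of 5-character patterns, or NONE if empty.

01000, 1-011, 10-00

Round 0: 00100✓ 00101✓ 00110✓ 00111✓ 01000 01101✓ 01111✓ 10000✓ 10011✓ 10100✓ 10101✓ 10110✓ 11011✓
Round 1: -0100✓ -0101✓ -0110✓ 0-101✓ 0-111✓ 001-0✓ 001-1✓ 0010-✓ 0011-✓ 011-1✓ 1-011 10-00 101-0✓ 1010-✓
Round 2: -01-0 -010- 0-1-1 001--
PIs = {-01-0, -010-, 0-1-1, 001--, 01000, 1-011, 10-00}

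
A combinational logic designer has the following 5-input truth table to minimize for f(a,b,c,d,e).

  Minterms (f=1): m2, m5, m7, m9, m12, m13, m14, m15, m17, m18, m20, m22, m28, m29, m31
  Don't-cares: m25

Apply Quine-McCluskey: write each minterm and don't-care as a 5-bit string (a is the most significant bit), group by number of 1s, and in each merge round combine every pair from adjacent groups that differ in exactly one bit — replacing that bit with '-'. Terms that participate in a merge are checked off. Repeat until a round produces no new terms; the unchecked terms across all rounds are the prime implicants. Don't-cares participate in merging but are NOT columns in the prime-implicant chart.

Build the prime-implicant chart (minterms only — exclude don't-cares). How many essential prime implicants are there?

[col 0] 00010*, 00101*, 00111*, 01001*, 01100*, 01101*, 01110*, 01111*, 10001*, 10010*, 10100*, 10110*, 11001*, 11100*, 11101*, 11111*
[col 1] -0010, -1001*, -1100*, -1101*, -1111*, 0-101*, 0-111*, 001-1*, 01-01*, 011-0*, 011-1*, 0110-*, 0111-*, 1-001, 1-100, 10-10, 101-0, 11-01*, 111-1*, 1110-*
[col 2] -1-01, -11-1, -110-, 0-1-1, 011--
Prime implicants: -0010, -1-01, -11-1, -110-, 0-1-1, 011--, 1-001, 1-100, 10-10, 101-0
PI chart (minterm → PIs covering it):
  2 | -0010  (sole → essential)
  5 | 0-1-1  (sole → essential)
  7 | 0-1-1  (sole → essential)
  9 | -1-01  (sole → essential)
  12 | -110-,011--
  13 | -1-01,-11-1,-110-,0-1-1,011--
  14 | 011--  (sole → essential)
  15 | -11-1,0-1-1,011--
  17 | 1-001  (sole → essential)
  18 | -0010,10-10
  20 | 1-100,101-0
  22 | 10-10,101-0
  28 | -110-,1-100
  29 | -1-01,-11-1,-110-
  31 | -11-1  (sole → essential)
Essential prime implicants: -0010, -1-01, -11-1, 0-1-1, 011--, 1-001

6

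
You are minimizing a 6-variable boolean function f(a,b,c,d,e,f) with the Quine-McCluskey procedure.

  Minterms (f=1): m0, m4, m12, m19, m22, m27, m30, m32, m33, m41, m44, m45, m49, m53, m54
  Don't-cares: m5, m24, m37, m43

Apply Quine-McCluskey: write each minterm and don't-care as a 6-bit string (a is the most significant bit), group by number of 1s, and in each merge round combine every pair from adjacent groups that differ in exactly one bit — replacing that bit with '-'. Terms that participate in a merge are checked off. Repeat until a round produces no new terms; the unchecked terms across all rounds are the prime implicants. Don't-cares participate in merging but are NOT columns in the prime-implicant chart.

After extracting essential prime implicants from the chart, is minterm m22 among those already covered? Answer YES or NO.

YES

[col 0] 000000*, 000100*, 000101*, 001100*, 010011*, 010110*, 011000, 011011*, 011110*, 100000*, 100001*, 100101*, 101001*, 101011*, 101100*, 101101*, 110001*, 110101*, 110110*
[col 1] -00000, -00101, -01100, -10110, 00-100, 000-00, 00010-, 01-011, 01-110, 1-0001*, 1-0101*, 10-001*, 10-101*, 100-01*, 10000-, 101-01*, 1010-1, 10110-, 110-01*
[col 2] 1-0-01, 10--01
Prime implicants: -00000, -00101, -01100, -10110, 00-100, 000-00, 00010-, 01-011, 01-110, 011000, 1-0-01, 10--01, 10000-, 1010-1, 10110-
PI chart (minterm → PIs covering it):
  0 | -00000,000-00
  4 | 00-100,000-00,00010-
  12 | -01100,00-100
  19 | 01-011  (sole → essential)
  22 | -10110,01-110
  27 | 01-011  (sole → essential)
  30 | 01-110  (sole → essential)
  32 | -00000,10000-
  33 | 1-0-01,10--01,10000-
  41 | 10--01,1010-1
  44 | -01100,10110-
  45 | 10--01,10110-
  49 | 1-0-01  (sole → essential)
  53 | 1-0-01  (sole → essential)
  54 | -10110  (sole → essential)
Essential prime implicants: -10110, 01-011, 01-110, 1-0-01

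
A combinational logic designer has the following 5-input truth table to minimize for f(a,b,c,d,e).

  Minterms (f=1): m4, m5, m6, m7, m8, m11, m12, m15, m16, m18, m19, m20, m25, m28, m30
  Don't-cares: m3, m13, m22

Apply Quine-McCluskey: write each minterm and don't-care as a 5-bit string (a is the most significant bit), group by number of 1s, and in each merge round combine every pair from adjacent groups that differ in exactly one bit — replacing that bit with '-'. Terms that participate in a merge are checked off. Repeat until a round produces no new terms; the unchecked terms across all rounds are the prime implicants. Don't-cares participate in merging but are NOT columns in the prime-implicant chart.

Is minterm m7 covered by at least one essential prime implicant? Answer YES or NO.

YES

size-2^0 implicants → 00011(✓)  00100(✓)  00101(✓)  00110(✓)  00111(✓)  01000(✓)  01011(✓)  01100(✓)  01101(✓)  01111(✓)  10000(✓)  10010(✓)  10011(✓)  10100(✓)  10110(✓)  11001  11100(✓)  11110(✓)
size-2^1 implicants → -0011  -0100(✓)  -0110(✓)  -1100(✓)  0-011(✓)  0-100(✓)  0-101(✓)  0-111(✓)  00-11(✓)  001-0(✓)  001-1(✓)  0010-(✓)  0011-(✓)  01-00  01-11(✓)  011-1(✓)  0110-(✓)  1-100(✓)  1-110(✓)  10-00(✓)  10-10(✓)  100-0(✓)  1001-  101-0(✓)  111-0(✓)
size-2^2 implicants → --100  -01-0  0--11  0-1-1  0-10-  001--  1-1-0  10--0
Unchecked terms (primes): --100, -0011, -01-0, 0--11, 0-1-1, 0-10-, 001--, 01-00, 1-1-0, 10--0, 1001-, 11001
Minterm coverage:
  m4 ⊆ --100,-01-0,0-10-,001--
  m5 ⊆ 0-1-1,0-10-,001--
  m6 ⊆ -01-0,001--
  m7 ⊆ 0--11,0-1-1,001--
  m8 ⊆ 01-00 [E]
  m11 ⊆ 0--11 [E]
  m12 ⊆ --100,0-10-,01-00
  m15 ⊆ 0--11,0-1-1
  m16 ⊆ 10--0 [E]
  m18 ⊆ 10--0,1001-
  m19 ⊆ -0011,1001-
  m20 ⊆ --100,-01-0,1-1-0,10--0
  m25 ⊆ 11001 [E]
  m28 ⊆ --100,1-1-0
  m30 ⊆ 1-1-0 [E]
E = {0--11, 01-00, 1-1-0, 10--0, 11001}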